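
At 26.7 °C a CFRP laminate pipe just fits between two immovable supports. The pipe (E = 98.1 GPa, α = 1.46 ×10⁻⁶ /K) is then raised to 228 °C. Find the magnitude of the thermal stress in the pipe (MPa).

28.8 MPa

ΔT = 201.3 K. Constrained thermal stress σ = E·α·ΔT = 98.10×10³ MPa × 1.46×10⁻⁶ × 201.3 = 28.8 MPa (compressive).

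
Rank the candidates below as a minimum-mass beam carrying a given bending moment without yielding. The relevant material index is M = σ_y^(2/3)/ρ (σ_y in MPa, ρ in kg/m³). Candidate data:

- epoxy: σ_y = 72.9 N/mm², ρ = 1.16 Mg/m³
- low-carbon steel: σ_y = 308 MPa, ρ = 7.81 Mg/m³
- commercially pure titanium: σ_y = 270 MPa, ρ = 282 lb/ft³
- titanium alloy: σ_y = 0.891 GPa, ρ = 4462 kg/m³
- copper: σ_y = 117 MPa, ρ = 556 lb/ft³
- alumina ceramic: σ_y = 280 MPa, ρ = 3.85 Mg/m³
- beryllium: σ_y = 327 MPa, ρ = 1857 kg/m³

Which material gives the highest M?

beryllium

Putting every candidate on a common basis:
  epoxy: σ_y = 72.90 MPa, ρ = 1160 kg/m³
  low-carbon steel: σ_y = 308.0 MPa, ρ = 7810 kg/m³
  commercially pure titanium: σ_y = 270.0 MPa, ρ = 4517 kg/m³
  titanium alloy: σ_y = 891.0 MPa, ρ = 4462 kg/m³
  copper: σ_y = 117.0 MPa, ρ = 8906 kg/m³
  alumina ceramic: σ_y = 280.0 MPa, ρ = 3850 kg/m³
  beryllium: σ_y = 327.0 MPa, ρ = 1857 kg/m³
  beryllium: M = 25.6×10⁻³
  titanium alloy: M = 20.8×10⁻³
  epoxy: M = 15.0×10⁻³
  alumina ceramic: M = 11.1×10⁻³
  commercially pure titanium: M = 9.25×10⁻³
  low-carbon steel: M = 5.84×10⁻³
  copper: M = 2.69×10⁻³
The maximum is for beryllium.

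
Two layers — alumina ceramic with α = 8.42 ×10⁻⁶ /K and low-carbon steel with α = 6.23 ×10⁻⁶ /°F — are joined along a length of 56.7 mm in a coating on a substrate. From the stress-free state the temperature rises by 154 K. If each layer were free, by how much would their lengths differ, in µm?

low-carbon steel: α = 6.23×10⁻⁶/°F × 9/5 = 11.2×10⁻⁶/K.
Δα = |8.42 − 11.2|×10⁻⁶/K = 2.79×10⁻⁶/K.
ΔL_mismatch = Δα·L·ΔT = 2.79×10⁻⁶ × 56.7 mm × 154.0 K = 24.4 µm.

24.4 µm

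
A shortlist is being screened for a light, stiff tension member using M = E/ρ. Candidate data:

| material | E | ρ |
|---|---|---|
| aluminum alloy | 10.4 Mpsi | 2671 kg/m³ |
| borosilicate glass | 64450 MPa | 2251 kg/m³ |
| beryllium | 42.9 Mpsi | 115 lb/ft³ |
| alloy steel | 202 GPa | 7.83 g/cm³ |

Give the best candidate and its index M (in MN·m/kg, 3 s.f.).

Putting every candidate on a common basis:
  aluminum alloy: E = 71.71 GPa, ρ = 2671 kg/m³
  borosilicate glass: E = 64.45 GPa, ρ = 2251 kg/m³
  beryllium: E = 295.8 GPa, ρ = 1842 kg/m³
  alloy steel: E = 202.0 GPa, ρ = 7830 kg/m³
  beryllium: M = 161 MN·m/kg
  borosilicate glass: M = 28.6 MN·m/kg
  aluminum alloy: M = 26.8 MN·m/kg
  alloy steel: M = 25.8 MN·m/kg
Beryllium has the largest M.

beryllium, M = 161 MN·m/kg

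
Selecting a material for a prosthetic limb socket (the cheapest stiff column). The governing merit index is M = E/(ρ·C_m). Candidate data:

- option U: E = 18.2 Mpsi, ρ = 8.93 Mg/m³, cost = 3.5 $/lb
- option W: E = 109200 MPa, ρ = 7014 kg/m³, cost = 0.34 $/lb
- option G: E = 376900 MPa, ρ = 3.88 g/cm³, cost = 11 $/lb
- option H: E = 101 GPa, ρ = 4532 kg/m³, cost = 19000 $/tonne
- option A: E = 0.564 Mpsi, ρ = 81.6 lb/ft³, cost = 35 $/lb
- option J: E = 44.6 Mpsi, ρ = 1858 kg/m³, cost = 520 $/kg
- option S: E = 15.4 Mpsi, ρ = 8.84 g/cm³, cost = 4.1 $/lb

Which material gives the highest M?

Convert each candidate to consistent units, then evaluate M:
  option U: E = 125.5 GPa, ρ = 8930 kg/m³, cost = 7.716 $/kg
  option W: E = 109.2 GPa, ρ = 7014 kg/m³, cost = 0.7496 $/kg
  option G: E = 376.9 GPa, ρ = 3880 kg/m³, cost = 24.25 $/kg
  option H: E = 101.0 GPa, ρ = 4532 kg/m³, cost = 19.00 $/kg
  option A: E = 3.889 GPa, ρ = 1307 kg/m³, cost = 77.16 $/kg
  option J: E = 307.5 GPa, ρ = 1858 kg/m³, cost = 520.0 $/kg
  option S: E = 106.2 GPa, ρ = 8840 kg/m³, cost = 9.039 $/kg
  option W: M = 20.8 MN·m per $
  option G: M = 4.01 MN·m per $
  option U: M = 1.82 MN·m per $
  option S: M = 1.33 MN·m per $
  option H: M = 1.17 MN·m per $
  option J: M = 0.318 MN·m per $
  option A: M = 0.0386 MN·m per $
Option W ranks first.

option W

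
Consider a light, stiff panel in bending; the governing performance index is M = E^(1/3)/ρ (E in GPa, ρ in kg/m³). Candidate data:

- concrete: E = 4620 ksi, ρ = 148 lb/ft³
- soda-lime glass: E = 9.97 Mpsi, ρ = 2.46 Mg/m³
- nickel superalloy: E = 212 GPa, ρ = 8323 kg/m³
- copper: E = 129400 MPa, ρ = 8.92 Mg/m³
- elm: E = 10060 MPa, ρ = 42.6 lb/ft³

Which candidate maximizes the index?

elm

Putting every candidate on a common basis:
  concrete: E = 31.85 GPa, ρ = 2371 kg/m³
  soda-lime glass: E = 68.74 GPa, ρ = 2460 kg/m³
  nickel superalloy: E = 212.0 GPa, ρ = 8323 kg/m³
  copper: E = 129.4 GPa, ρ = 8920 kg/m³
  elm: E = 10.06 GPa, ρ = 682.4 kg/m³
  elm: M = 3.16×10⁻³
  soda-lime glass: M = 1.67×10⁻³
  concrete: M = 1.34×10⁻³
  nickel superalloy: M = 0.716×10⁻³
  copper: M = 0.567×10⁻³
The maximum is for elm.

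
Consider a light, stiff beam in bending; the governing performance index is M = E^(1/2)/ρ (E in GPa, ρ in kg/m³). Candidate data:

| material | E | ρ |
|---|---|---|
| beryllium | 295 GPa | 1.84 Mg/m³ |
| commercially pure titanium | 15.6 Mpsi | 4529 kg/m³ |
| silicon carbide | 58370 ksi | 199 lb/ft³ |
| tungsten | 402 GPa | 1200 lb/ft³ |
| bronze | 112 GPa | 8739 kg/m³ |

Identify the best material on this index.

In SI units:
  beryllium: E = 295.0 GPa, ρ = 1840 kg/m³
  commercially pure titanium: E = 107.6 GPa, ρ = 4529 kg/m³
  silicon carbide: E = 402.4 GPa, ρ = 3188 kg/m³
  tungsten: E = 402.0 GPa, ρ = 19220 kg/m³
  bronze: E = 112.0 GPa, ρ = 8739 kg/m³
  beryllium: M = 9.33×10⁻³
  silicon carbide: M = 6.29×10⁻³
  commercially pure titanium: M = 2.29×10⁻³
  bronze: M = 1.21×10⁻³
  tungsten: M = 1.04×10⁻³
Beryllium has the largest M.

beryllium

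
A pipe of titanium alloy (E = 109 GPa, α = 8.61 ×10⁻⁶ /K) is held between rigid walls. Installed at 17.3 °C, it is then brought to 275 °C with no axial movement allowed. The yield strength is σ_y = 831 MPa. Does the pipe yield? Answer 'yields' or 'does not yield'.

does not yield

ΔT = 257.7 K. Constrained thermal stress σ = E·α·ΔT = 109.0×10³ MPa × 8.61×10⁻⁶ × 257.7 = 242 MPa (compressive).
Compare to σ_y = 831 MPa: σ < σ_y, so it does not yield.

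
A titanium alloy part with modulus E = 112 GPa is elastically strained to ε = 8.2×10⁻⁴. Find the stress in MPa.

σ = E·ε = 112000 MPa × 8.2×10⁻⁴ = 91.8 MPa.

91.8 MPa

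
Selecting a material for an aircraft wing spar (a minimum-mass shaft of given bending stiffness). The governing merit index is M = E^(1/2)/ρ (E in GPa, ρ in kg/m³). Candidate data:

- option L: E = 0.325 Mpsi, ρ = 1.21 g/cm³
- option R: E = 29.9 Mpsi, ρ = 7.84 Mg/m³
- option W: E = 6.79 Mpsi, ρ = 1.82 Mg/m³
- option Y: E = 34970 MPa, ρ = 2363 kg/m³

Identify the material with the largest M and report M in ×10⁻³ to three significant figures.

option W, M = 3.76×10⁻³

In SI units:
  option L: E = 2.241 GPa, ρ = 1210 kg/m³
  option R: E = 206.2 GPa, ρ = 7840 kg/m³
  option W: E = 46.82 GPa, ρ = 1820 kg/m³
  option Y: E = 34.97 GPa, ρ = 2363 kg/m³
  option W: M = 3.76×10⁻³
  option Y: M = 2.50×10⁻³
  option R: M = 1.83×10⁻³
  option L: M = 1.24×10⁻³
Highest index: option W.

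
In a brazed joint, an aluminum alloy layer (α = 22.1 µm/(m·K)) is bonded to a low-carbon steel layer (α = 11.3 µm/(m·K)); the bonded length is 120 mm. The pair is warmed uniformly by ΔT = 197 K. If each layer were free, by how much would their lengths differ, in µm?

255 µm

Δα = |22.1 − 11.3|×10⁻⁶/K = 10.8×10⁻⁶/K.
ΔL_mismatch = Δα·L·ΔT = 10.8×10⁻⁶ × 120.0 mm × 197.0 K = 255 µm.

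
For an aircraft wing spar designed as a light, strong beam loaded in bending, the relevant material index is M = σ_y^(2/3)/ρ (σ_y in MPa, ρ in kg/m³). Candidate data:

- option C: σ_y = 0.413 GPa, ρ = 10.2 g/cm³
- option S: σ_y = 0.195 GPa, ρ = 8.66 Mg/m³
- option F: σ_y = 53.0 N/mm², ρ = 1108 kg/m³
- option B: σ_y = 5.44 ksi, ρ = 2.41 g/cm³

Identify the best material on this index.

Convert each candidate to consistent units, then evaluate M:
  option C: σ_y = 413.0 MPa, ρ = 10200 kg/m³
  option S: σ_y = 195.0 MPa, ρ = 8660 kg/m³
  option F: σ_y = 53.00 MPa, ρ = 1108 kg/m³
  option B: σ_y = 37.51 MPa, ρ = 2410 kg/m³
  option F: M = 12.7×10⁻³
  option C: M = 5.44×10⁻³
  option B: M = 4.65×10⁻³
  option S: M = 3.88×10⁻³
Option F ranks first.

option F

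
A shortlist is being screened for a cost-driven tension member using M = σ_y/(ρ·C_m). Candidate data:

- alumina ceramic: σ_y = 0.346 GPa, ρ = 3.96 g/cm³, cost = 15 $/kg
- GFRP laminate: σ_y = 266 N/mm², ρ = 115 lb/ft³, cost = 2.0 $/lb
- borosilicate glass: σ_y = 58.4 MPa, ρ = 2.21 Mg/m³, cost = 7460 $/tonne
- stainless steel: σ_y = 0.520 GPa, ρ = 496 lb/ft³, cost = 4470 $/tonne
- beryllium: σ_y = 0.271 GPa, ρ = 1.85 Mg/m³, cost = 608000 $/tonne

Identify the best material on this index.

GFRP laminate

After converting to SI:
  alumina ceramic: σ_y = 346.0 MPa, ρ = 3960 kg/m³, cost = 15.00 $/kg
  GFRP laminate: σ_y = 266.0 MPa, ρ = 1842 kg/m³, cost = 4.409 $/kg
  borosilicate glass: σ_y = 58.40 MPa, ρ = 2210 kg/m³, cost = 7.460 $/kg
  stainless steel: σ_y = 520.0 MPa, ρ = 7945 kg/m³, cost = 4.470 $/kg
  beryllium: σ_y = 271.0 MPa, ρ = 1850 kg/m³, cost = 608.0 $/kg
  GFRP laminate: M = 32.7 kN·m per $
  stainless steel: M = 14.6 kN·m per $
  alumina ceramic: M = 5.82 kN·m per $
  borosilicate glass: M = 3.54 kN·m per $
  beryllium: M = 0.241 kN·m per $
GFRP laminate has the largest M.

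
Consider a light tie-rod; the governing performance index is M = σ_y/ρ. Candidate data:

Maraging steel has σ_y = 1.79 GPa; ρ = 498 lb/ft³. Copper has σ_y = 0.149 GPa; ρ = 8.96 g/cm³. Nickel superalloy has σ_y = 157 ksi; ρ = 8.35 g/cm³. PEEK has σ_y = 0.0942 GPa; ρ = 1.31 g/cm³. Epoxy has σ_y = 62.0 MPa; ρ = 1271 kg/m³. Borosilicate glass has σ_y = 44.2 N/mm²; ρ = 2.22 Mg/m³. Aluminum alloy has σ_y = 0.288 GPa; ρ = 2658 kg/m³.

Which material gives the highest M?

Normalizing units and computing the index:
  maraging steel: σ_y = 1790 MPa, ρ = 7977 kg/m³
  copper: σ_y = 149.0 MPa, ρ = 8960 kg/m³
  nickel superalloy: σ_y = 1082 MPa, ρ = 8350 kg/m³
  PEEK: σ_y = 94.20 MPa, ρ = 1310 kg/m³
  epoxy: σ_y = 62.00 MPa, ρ = 1271 kg/m³
  borosilicate glass: σ_y = 44.20 MPa, ρ = 2220 kg/m³
  aluminum alloy: σ_y = 288.0 MPa, ρ = 2658 kg/m³
  maraging steel: M = 224 kN·m/kg
  nickel superalloy: M = 130 kN·m/kg
  aluminum alloy: M = 108 kN·m/kg
  PEEK: M = 71.9 kN·m/kg
  epoxy: M = 48.8 kN·m/kg
  borosilicate glass: M = 19.9 kN·m/kg
  copper: M = 16.6 kN·m/kg
Highest index: maraging steel.

maraging steel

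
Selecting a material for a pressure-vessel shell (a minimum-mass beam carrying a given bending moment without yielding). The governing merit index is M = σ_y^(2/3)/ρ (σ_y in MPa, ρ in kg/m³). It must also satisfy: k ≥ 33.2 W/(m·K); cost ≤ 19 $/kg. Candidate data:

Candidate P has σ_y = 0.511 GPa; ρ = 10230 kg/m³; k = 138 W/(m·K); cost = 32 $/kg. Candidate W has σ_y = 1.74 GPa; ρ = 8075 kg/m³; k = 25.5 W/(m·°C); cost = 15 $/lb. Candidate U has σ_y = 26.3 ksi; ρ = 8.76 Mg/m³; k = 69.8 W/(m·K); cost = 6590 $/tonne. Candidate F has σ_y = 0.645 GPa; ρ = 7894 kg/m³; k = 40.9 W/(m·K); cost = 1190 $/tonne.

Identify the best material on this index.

candidate F

Screen on constraints: k ≥ 33.2 W/(m·K); cost ≤ 19 $/kg. Survivors: candidate U, candidate F.
In SI units:
  candidate U: σ_y = 181.3 MPa, ρ = 8760 kg/m³
  candidate F: σ_y = 645.0 MPa, ρ = 7894 kg/m³
  candidate F: M = 9.46×10⁻³
  candidate U: M = 3.66×10⁻³
Candidate F has the largest M.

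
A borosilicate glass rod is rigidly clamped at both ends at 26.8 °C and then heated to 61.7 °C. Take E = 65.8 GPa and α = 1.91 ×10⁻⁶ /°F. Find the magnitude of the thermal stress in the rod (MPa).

7.90 MPa

α = 1.91×10⁻⁶/°F × 9/5 = 3.44×10⁻⁶/K.
ΔT = 34.90 K. Constrained thermal stress σ = E·α·ΔT = 65.80×10³ MPa × 3.44×10⁻⁶ × 34.90 = 7.90 MPa (compressive).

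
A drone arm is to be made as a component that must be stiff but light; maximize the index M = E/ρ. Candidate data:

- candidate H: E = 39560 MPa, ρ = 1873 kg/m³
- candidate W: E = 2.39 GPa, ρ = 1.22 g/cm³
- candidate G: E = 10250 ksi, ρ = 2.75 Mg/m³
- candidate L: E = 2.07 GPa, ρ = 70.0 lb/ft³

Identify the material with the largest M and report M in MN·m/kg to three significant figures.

Convert each candidate to consistent units, then evaluate M:
  candidate H: E = 39.56 GPa, ρ = 1873 kg/m³
  candidate W: E = 2.390 GPa, ρ = 1220 kg/m³
  candidate G: E = 70.67 GPa, ρ = 2750 kg/m³
  candidate L: E = 2.070 GPa, ρ = 1121 kg/m³
  candidate G: M = 25.7 MN·m/kg
  candidate H: M = 21.1 MN·m/kg
  candidate W: M = 1.96 MN·m/kg
  candidate L: M = 1.85 MN·m/kg
The maximum is for candidate G.

candidate G, M = 25.7 MN·m/kg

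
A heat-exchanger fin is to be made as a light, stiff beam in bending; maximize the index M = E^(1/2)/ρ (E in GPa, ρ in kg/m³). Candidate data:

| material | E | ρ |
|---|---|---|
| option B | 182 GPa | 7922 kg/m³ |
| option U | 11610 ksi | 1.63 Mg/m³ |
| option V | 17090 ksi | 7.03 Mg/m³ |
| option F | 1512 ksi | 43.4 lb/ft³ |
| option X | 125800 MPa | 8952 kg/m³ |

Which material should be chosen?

In SI units:
  option B: E = 182.0 GPa, ρ = 7922 kg/m³
  option U: E = 80.05 GPa, ρ = 1630 kg/m³
  option V: E = 117.8 GPa, ρ = 7030 kg/m³
  option F: E = 10.42 GPa, ρ = 695.2 kg/m³
  option X: E = 125.8 GPa, ρ = 8952 kg/m³
  option U: M = 5.49×10⁻³
  option F: M = 4.64×10⁻³
  option B: M = 1.70×10⁻³
  option V: M = 1.54×10⁻³
  option X: M = 1.25×10⁻³
Option U has the largest M.

option U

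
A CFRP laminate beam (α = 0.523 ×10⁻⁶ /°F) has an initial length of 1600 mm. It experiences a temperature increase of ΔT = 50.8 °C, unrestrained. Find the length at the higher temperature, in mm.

1600.1 mm

Convert α: 0.523×10⁻⁶/°F × (9/5) = 0.941×10⁻⁶/K.
ΔL = α·L₀·ΔT = 0.941×10⁻⁶ × 1600 mm × 50.80 K = 0.0765 mm.
L = L₀ + ΔL = 1600 + 0.0765 = 1600.1 mm.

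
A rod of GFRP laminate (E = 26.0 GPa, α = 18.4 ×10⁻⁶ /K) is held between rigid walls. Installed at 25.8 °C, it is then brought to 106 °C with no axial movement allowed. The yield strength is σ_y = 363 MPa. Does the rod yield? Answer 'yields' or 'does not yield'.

ΔT = 80.20 K. Constrained thermal stress σ = E·α·ΔT = 26.00×10³ MPa × 18.4×10⁻⁶ × 80.20 = 38.4 MPa (compressive).
Compare to σ_y = 363 MPa: σ < σ_y, so it does not yield.

does not yield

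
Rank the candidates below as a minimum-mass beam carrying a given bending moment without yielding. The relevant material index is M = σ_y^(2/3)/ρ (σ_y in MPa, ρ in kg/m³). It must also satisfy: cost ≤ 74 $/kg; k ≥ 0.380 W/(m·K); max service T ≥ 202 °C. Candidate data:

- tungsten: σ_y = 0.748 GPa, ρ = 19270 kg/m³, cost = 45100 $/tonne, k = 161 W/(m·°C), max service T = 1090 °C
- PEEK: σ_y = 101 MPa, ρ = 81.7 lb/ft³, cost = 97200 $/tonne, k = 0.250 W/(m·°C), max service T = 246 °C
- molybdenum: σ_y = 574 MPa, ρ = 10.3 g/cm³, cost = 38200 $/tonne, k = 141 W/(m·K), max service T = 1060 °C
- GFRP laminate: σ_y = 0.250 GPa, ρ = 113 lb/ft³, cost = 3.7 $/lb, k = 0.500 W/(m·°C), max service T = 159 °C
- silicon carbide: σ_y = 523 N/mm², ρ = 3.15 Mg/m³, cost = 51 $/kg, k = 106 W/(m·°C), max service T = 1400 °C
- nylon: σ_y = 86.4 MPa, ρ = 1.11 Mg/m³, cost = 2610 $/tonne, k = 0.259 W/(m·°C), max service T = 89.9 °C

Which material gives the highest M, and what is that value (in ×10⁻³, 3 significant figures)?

Screen on constraints: cost ≤ 74 $/kg; k ≥ 0.380 W/(m·K); max service T ≥ 202 °C. Survivors: tungsten, molybdenum, silicon carbide.
In SI units:
  tungsten: σ_y = 748.0 MPa, ρ = 19270 kg/m³
  molybdenum: σ_y = 574.0 MPa, ρ = 10300 kg/m³
  silicon carbide: σ_y = 523.0 MPa, ρ = 3150 kg/m³
  silicon carbide: M = 20.6×10⁻³
  molybdenum: M = 6.71×10⁻³
  tungsten: M = 4.28×10⁻³
The maximum is for silicon carbide.

silicon carbide, M = 20.6×10⁻³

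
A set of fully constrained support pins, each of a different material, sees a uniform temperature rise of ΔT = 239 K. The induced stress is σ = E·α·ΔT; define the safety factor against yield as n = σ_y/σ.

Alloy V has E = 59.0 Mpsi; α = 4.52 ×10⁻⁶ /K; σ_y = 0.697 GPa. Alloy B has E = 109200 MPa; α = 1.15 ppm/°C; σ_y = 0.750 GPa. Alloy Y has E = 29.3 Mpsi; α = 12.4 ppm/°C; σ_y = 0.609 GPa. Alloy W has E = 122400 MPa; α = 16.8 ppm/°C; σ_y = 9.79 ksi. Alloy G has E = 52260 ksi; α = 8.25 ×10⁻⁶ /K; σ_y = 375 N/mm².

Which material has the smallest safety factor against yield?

In consistent units (E in GPa, α in ×10⁻⁶/K, σ_y in MPa):
  alloy V: E = 406.8, α = 4.52, σ_y = 697.0 → σ = 439 MPa, n = 1.59
  alloy B: E = 109.2, α = 1.15, σ_y = 750.0 → σ = 30.0 MPa, n = 25.0
  alloy Y: E = 202.0, α = 12.4, σ_y = 609.0 → σ = 599 MPa, n = 1.02
  alloy W: E = 122.4, α = 16.8, σ_y = 67.50 → σ = 491 MPa, n = 0.137
  alloy G: E = 360.3, α = 8.25, σ_y = 375.0 → σ = 710 MPa, n = 0.528
Smallest n: alloy W with n = 0.137.

alloy W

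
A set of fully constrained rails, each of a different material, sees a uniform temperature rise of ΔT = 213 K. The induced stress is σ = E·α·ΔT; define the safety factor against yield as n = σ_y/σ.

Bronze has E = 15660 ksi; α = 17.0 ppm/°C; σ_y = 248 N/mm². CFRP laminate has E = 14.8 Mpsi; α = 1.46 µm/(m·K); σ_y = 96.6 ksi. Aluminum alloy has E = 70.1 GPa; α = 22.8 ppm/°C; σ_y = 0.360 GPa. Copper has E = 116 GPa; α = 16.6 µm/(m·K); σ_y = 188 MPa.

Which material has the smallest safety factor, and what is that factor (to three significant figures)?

copper, n = 0.458

Per material, after unit conversion:
  bronze: E = 108.0, α = 17.0, σ_y = 248.0 → σ = 391 MPa, n = 0.634
  CFRP laminate: E = 102.0, α = 1.46, σ_y = 666.0 → σ = 31.7 MPa, n = 21.0
  aluminum alloy: E = 70.10, α = 22.8, σ_y = 360.0 → σ = 340 MPa, n = 1.06
  copper: E = 116.0, α = 16.6, σ_y = 188.0 → σ = 410 MPa, n = 0.458
Copper has the lowest safety factor, n = 0.458.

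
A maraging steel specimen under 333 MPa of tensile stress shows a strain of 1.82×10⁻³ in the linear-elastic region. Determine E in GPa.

183 GPa

E = σ/ε = 333 MPa / 1.82×10⁻³ = 183000 MPa = 183 GPa.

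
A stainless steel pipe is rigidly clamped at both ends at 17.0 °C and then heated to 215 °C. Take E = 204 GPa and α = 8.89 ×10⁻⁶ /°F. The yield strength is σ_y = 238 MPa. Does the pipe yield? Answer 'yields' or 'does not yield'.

yields

α = 8.89×10⁻⁶/°F × 9/5 = 16.0×10⁻⁶/K.
ΔT = 198.0 K. Constrained thermal stress σ = E·α·ΔT = 204.0×10³ MPa × 16.0×10⁻⁶ × 198.0 = 646 MPa (compressive).
Compare to σ_y = 238 MPa: σ ≥ σ_y, so it yields.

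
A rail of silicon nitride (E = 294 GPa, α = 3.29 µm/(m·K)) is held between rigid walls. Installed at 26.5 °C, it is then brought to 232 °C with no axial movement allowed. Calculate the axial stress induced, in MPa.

199 MPa

ΔT = 205.5 K. Constrained thermal stress σ = E·α·ΔT = 294.0×10³ MPa × 3.29×10⁻⁶ × 205.5 = 199 MPa (compressive).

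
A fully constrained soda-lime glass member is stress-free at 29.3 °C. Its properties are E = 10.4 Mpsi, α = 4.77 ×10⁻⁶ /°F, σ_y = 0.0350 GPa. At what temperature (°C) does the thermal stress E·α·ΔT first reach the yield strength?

E = 10.4 Mpsi = 71.71 GPa.
α = 4.77×10⁻⁶/°F × 9/5 = 8.59×10⁻⁶/K.
σ_y = 0.0350 GPa = 35.00 MPa.
E·α·ΔT = 35.00 MPa ⇒ ΔT = 35.00 / (71.71×10³ × 8.59×10⁻⁶) = 56.85 K.
T = 29.3 + 56.85 = 86.15 °C.

86.1 °C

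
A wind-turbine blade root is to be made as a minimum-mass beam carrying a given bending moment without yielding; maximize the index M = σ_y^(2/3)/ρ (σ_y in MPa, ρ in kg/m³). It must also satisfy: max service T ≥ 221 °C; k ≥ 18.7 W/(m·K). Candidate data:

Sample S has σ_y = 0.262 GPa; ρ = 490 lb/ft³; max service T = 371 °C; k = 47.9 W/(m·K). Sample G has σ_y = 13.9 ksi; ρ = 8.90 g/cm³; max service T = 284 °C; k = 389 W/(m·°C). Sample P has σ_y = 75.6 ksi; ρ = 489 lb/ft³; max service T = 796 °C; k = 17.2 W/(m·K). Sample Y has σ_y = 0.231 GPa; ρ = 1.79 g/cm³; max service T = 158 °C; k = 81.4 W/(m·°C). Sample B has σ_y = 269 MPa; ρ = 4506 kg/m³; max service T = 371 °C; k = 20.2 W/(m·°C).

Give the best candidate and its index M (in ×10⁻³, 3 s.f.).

Screen on constraints: max service T ≥ 221 °C; k ≥ 18.7 W/(m·K). Survivors: sample S, sample G, sample B.
Putting every candidate on a common basis:
  sample S: σ_y = 262.0 MPa, ρ = 7849 kg/m³
  sample G: σ_y = 95.84 MPa, ρ = 8900 kg/m³
  sample B: σ_y = 269.0 MPa, ρ = 4506 kg/m³
  sample B: M = 9.25×10⁻³
  sample S: M = 5.22×10⁻³
  sample G: M = 2.35×10⁻³
Sample B ranks first.

sample B, M = 9.25×10⁻³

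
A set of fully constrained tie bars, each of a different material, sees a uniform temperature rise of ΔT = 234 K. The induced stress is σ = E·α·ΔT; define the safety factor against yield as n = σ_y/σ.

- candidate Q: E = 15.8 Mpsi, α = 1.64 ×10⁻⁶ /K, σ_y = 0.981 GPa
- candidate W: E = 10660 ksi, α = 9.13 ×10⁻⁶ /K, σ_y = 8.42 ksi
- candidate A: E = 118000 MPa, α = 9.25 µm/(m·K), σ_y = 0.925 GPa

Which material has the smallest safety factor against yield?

With everything in SI (GPa, ×10⁻⁶/K, MPa):
  candidate Q: E = 108.9, α = 1.64, σ_y = 981.0 → σ = 41.8 MPa, n = 23.5
  candidate W: E = 73.50, α = 9.13, σ_y = 58.05 → σ = 157 MPa, n = 0.370
  candidate A: E = 118.0, α = 9.25, σ_y = 925.0 → σ = 255 MPa, n = 3.62
The minimum is candidate W at n = 0.370.

candidate W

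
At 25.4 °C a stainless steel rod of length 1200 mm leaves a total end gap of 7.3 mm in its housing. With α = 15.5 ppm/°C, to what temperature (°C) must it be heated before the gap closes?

418 °C

α·L₀·ΔT = 7.3 mm ⇒ ΔT = 7.3 / (15.5×10⁻⁶ × 1200.0) = 392.5 K.
T = 25.4 + 392.5 = 417.9 °C.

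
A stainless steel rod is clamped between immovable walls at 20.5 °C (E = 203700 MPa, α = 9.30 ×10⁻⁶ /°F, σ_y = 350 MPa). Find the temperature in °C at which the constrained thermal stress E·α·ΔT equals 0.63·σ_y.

E = 203700 MPa = 203.7 GPa.
α = 9.30×10⁻⁶/°F × 9/5 = 16.7×10⁻⁶/K.
E·α·ΔT = 220.5 MPa ⇒ ΔT = 220.5 / (203.7×10³ × 16.7×10⁻⁶) = 64.66 K.
T = 20.5 + 64.66 = 85.16 °C.

85.2 °C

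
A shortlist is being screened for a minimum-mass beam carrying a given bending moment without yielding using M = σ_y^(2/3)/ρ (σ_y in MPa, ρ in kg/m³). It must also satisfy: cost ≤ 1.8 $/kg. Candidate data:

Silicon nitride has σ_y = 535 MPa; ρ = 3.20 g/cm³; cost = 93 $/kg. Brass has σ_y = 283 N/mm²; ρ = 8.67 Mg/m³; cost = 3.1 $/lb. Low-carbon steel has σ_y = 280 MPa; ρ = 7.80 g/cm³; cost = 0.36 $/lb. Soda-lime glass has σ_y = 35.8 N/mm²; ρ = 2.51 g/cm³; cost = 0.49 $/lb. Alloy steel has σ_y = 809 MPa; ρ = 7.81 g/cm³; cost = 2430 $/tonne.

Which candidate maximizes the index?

Screen on constraints: cost ≤ 1.8 $/kg. Survivors: low-carbon steel, soda-lime glass.
Putting every candidate on a common basis:
  low-carbon steel: σ_y = 280.0 MPa, ρ = 7800 kg/m³
  soda-lime glass: σ_y = 35.80 MPa, ρ = 2510 kg/m³
  low-carbon steel: M = 5.49×10⁻³
  soda-lime glass: M = 4.33×10⁻³
Highest index: low-carbon steel.

low-carbon steel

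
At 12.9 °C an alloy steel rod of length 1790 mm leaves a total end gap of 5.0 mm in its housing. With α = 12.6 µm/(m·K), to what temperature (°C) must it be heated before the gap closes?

α·L₀·ΔT = 5.0 mm ⇒ ΔT = 5.0 / (12.6×10⁻⁶ × 1790.0) = 221.7 K.
T = 12.9 + 221.7 = 234.6 °C.

235 °C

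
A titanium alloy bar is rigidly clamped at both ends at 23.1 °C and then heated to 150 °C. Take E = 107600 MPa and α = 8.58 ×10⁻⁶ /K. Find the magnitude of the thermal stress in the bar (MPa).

E = 107600 MPa = 107.6 GPa.
ΔT = 126.9 K. Constrained thermal stress σ = E·α·ΔT = 107.6×10³ MPa × 8.58×10⁻⁶ × 126.9 = 117 MPa (compressive).

117 MPa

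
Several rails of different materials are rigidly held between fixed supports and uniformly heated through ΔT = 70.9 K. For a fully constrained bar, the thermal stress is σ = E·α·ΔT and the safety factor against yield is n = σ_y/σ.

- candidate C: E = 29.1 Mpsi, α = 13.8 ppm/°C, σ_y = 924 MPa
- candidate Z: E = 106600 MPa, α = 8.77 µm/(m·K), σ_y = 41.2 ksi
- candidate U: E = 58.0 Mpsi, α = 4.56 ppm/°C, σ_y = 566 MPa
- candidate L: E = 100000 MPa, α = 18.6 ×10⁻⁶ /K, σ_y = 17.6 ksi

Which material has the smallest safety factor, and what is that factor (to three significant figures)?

candidate L, n = 0.920

Converting E to GPa, α to ×10⁻⁶/K, σ_y to MPa, then σ and n for each:
  candidate C: E = 200.6, α = 13.8, σ_y = 924.0 → σ = 196 MPa, n = 4.71
  candidate Z: E = 106.6, α = 8.77, σ_y = 284.1 → σ = 66.3 MPa, n = 4.29
  candidate U: E = 399.9, α = 4.56, σ_y = 566.0 → σ = 129 MPa, n = 4.38
  candidate L: E = 100.0, α = 18.6, σ_y = 121.3 → σ = 132 MPa, n = 0.920
The minimum is candidate L at n = 0.920.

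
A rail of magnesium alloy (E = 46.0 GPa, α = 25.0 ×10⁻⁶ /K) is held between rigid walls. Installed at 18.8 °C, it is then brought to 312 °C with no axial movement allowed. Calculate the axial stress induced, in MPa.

ΔT = 293.2 K. Constrained thermal stress σ = E·α·ΔT = 46.00×10³ MPa × 25.0×10⁻⁶ × 293.2 = 337 MPa (compressive).

337 MPa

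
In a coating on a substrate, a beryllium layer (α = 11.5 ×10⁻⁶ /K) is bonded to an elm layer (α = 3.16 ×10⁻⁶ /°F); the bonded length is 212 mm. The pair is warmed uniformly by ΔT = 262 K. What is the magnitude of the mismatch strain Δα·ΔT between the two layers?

1.52×10⁻³

elm: α = 3.16×10⁻⁶/°F × 9/5 = 5.69×10⁻⁶/K.
Δα = |11.5 − 5.69|×10⁻⁶/K = 5.81×10⁻⁶/K.
Mismatch strain = Δα·ΔT = 5.81×10⁻⁶ × 262.0 = 1.52×10⁻³.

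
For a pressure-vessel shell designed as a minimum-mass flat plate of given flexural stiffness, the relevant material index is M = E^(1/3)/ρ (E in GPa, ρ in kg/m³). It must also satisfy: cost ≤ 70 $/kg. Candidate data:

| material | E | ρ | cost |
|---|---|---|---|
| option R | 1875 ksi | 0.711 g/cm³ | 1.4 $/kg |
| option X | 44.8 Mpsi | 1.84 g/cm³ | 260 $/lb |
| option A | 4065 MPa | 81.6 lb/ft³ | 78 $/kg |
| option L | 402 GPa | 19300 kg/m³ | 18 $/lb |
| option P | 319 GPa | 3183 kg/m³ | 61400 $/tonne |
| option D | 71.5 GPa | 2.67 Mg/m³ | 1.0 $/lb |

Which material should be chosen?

option R

Screen on constraints: cost ≤ 70 $/kg. Survivors: option R, option L, option P, option D.
Convert each candidate to consistent units, then evaluate M:
  option R: E = 12.93 GPa, ρ = 711.0 kg/m³
  option L: E = 402.0 GPa, ρ = 19300 kg/m³
  option P: E = 319.0 GPa, ρ = 3183 kg/m³
  option D: E = 71.50 GPa, ρ = 2670 kg/m³
  option R: M = 3.30×10⁻³
  option P: M = 2.15×10⁻³
  option D: M = 1.55×10⁻³
  option L: M = 0.382×10⁻³
Highest index: option R.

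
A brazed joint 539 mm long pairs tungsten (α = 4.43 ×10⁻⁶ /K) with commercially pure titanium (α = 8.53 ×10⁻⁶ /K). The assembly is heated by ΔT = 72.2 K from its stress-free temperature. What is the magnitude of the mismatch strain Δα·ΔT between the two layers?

2.96×10⁻⁴

Δα = |4.43 − 8.53|×10⁻⁶/K = 4.10×10⁻⁶/K.
Mismatch strain = Δα·ΔT = 4.10×10⁻⁶ × 72.2 = 2.96×10⁻⁴.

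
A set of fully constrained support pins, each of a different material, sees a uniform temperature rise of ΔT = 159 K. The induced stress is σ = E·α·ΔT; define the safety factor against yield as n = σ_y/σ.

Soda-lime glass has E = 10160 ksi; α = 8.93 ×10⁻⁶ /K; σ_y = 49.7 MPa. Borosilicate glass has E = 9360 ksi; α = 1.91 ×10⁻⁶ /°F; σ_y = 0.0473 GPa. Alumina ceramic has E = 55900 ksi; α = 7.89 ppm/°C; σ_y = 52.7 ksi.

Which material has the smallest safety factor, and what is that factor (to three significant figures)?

soda-lime glass, n = 0.500

Per material, after unit conversion:
  soda-lime glass: E = 70.05, α = 8.93, σ_y = 49.70 → σ = 99.5 MPa, n = 0.500
  borosilicate glass: E = 64.53, α = 3.44, σ_y = 47.30 → σ = 35.3 MPa, n = 1.34
  alumina ceramic: E = 385.4, α = 7.89, σ_y = 363.4 → σ = 484 MPa, n = 0.751
Soda-lime glass has the lowest safety factor, n = 0.500.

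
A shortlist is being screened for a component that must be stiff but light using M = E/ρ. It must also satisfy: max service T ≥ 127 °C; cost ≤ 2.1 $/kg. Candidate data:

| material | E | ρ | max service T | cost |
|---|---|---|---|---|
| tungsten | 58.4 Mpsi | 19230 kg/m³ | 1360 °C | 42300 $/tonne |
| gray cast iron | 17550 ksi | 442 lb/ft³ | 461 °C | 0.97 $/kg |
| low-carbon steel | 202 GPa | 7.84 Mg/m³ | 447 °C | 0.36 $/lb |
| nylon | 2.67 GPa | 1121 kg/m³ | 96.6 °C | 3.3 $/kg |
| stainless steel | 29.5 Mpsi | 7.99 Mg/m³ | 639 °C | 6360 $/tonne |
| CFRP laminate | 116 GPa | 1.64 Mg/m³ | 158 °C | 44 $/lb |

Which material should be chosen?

Screen on constraints: max service T ≥ 127 °C; cost ≤ 2.1 $/kg. Survivors: gray cast iron, low-carbon steel.
Putting every candidate on a common basis:
  gray cast iron: E = 121.0 GPa, ρ = 7080 kg/m³
  low-carbon steel: E = 202.0 GPa, ρ = 7840 kg/m³
  low-carbon steel: M = 25.8 MN·m/kg
  gray cast iron: M = 17.1 MN·m/kg
Low-carbon steel has the largest M.

low-carbon steel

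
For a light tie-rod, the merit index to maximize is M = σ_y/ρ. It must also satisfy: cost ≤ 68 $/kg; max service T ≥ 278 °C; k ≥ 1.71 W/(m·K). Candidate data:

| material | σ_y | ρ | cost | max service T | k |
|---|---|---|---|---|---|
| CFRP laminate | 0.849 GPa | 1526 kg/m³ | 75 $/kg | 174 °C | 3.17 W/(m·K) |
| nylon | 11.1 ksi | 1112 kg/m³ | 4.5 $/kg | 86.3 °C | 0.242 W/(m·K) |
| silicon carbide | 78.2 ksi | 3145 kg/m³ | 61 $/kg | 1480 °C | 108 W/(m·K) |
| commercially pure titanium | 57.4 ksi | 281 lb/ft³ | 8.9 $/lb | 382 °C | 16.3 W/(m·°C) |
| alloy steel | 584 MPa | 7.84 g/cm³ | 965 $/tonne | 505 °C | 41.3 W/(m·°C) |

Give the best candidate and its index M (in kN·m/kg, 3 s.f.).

silicon carbide, M = 171 kN·m/kg

Screen on constraints: cost ≤ 68 $/kg; max service T ≥ 278 °C; k ≥ 1.71 W/(m·K). Survivors: silicon carbide, commercially pure titanium, alloy steel.
Normalizing units and computing the index:
  silicon carbide: σ_y = 539.2 MPa, ρ = 3145 kg/m³
  commercially pure titanium: σ_y = 395.8 MPa, ρ = 4501 kg/m³
  alloy steel: σ_y = 584.0 MPa, ρ = 7840 kg/m³
  silicon carbide: M = 171 kN·m/kg
  commercially pure titanium: M = 87.9 kN·m/kg
  alloy steel: M = 74.5 kN·m/kg
The maximum is for silicon carbide.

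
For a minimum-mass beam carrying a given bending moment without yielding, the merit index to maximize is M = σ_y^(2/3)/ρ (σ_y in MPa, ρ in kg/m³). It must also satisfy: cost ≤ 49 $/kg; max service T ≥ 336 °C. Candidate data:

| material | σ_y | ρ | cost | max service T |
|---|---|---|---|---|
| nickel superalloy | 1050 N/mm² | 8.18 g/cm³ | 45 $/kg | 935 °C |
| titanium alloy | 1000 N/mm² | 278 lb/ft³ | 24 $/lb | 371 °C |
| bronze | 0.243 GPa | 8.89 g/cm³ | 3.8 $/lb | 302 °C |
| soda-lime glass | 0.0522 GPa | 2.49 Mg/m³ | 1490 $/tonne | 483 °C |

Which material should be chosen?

nickel superalloy

Screen on constraints: cost ≤ 49 $/kg; max service T ≥ 336 °C. Survivors: nickel superalloy, soda-lime glass.
In SI units:
  nickel superalloy: σ_y = 1050 MPa, ρ = 8180 kg/m³
  soda-lime glass: σ_y = 52.20 MPa, ρ = 2490 kg/m³
  nickel superalloy: M = 12.6×10⁻³
  soda-lime glass: M = 5.61×10⁻³
Highest index: nickel superalloy.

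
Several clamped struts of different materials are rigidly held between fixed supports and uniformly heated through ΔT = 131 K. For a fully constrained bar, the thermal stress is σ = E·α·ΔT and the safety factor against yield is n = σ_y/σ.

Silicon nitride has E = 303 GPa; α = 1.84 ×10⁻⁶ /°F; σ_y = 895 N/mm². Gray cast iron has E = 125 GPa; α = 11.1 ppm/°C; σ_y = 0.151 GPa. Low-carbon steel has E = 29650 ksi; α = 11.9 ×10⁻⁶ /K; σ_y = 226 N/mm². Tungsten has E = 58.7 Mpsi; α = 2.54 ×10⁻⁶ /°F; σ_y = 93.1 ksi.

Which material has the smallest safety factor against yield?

low-carbon steel

With everything in SI (GPa, ×10⁻⁶/K, MPa):
  silicon nitride: E = 303.0, α = 3.31, σ_y = 895.0 → σ = 131 MPa, n = 6.81
  gray cast iron: E = 125.0, α = 11.1, σ_y = 151.0 → σ = 182 MPa, n = 0.831
  low-carbon steel: E = 204.4, α = 11.9, σ_y = 226.0 → σ = 319 MPa, n = 0.709
  tungsten: E = 404.7, α = 4.57, σ_y = 641.9 → σ = 242 MPa, n = 2.65
Low-carbon steel has the lowest safety factor, n = 0.709.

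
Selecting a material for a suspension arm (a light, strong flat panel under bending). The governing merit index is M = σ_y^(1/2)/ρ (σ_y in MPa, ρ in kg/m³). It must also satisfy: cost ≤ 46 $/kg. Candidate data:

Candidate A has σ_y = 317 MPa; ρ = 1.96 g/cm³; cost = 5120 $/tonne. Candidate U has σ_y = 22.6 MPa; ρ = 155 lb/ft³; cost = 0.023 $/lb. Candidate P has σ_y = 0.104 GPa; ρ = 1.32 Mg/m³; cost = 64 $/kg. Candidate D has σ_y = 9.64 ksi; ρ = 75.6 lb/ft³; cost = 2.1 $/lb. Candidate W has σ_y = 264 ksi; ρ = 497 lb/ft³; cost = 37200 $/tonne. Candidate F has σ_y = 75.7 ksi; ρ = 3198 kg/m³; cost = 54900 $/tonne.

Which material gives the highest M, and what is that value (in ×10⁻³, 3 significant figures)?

candidate A, M = 9.08×10⁻³

Screen on constraints: cost ≤ 46 $/kg. Survivors: candidate A, candidate U, candidate D, candidate W.
Putting every candidate on a common basis:
  candidate A: σ_y = 317.0 MPa, ρ = 1960 kg/m³
  candidate U: σ_y = 22.60 MPa, ρ = 2483 kg/m³
  candidate D: σ_y = 66.47 MPa, ρ = 1211 kg/m³
  candidate W: σ_y = 1820 MPa, ρ = 7961 kg/m³
  candidate A: M = 9.08×10⁻³
  candidate D: M = 6.73×10⁻³
  candidate W: M = 5.36×10⁻³
  candidate U: M = 1.91×10⁻³
Candidate A ranks first.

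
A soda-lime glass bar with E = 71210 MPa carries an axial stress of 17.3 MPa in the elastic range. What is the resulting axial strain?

E = 71210 MPa = 71.21 GPa = 71210 MPa.
ε = σ/E = 17.3 / 71210 = 2.43×10⁻⁴.

2.43×10⁻⁴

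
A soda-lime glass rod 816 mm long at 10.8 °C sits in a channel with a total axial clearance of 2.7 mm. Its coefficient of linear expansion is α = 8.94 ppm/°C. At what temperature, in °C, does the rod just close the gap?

381 °C

α·L₀·ΔT = 2.7 mm ⇒ ΔT = 2.7 / (8.94×10⁻⁶ × 816.0) = 370.1 K.
T = 10.8 + 370.1 = 380.9 °C.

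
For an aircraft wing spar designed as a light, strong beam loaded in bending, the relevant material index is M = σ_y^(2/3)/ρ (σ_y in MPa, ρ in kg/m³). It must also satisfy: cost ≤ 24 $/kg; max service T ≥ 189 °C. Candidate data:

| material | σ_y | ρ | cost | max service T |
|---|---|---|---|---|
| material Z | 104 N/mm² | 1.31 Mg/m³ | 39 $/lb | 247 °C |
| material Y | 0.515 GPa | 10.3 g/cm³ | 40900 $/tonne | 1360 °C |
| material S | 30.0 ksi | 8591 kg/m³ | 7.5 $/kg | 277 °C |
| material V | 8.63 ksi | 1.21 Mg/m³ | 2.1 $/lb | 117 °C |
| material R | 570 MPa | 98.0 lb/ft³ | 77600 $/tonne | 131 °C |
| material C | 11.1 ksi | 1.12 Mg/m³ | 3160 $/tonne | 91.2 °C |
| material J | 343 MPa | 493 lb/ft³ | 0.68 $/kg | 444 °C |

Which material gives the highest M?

Screen on constraints: cost ≤ 24 $/kg; max service T ≥ 189 °C. Survivors: material S, material J.
Putting every candidate on a common basis:
  material S: σ_y = 206.8 MPa, ρ = 8591 kg/m³
  material J: σ_y = 343.0 MPa, ρ = 7897 kg/m³
  material J: M = 6.20×10⁻³
  material S: M = 4.07×10⁻³
Material J ranks first.

material J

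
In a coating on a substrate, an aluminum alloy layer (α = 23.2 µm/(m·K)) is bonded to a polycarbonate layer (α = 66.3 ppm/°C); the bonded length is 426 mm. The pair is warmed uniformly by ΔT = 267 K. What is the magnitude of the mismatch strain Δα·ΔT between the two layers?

Δα = |23.2 − 66.3|×10⁻⁶/K = 43.1×10⁻⁶/K.
Mismatch strain = Δα·ΔT = 43.1×10⁻⁶ × 267.0 = 0.0115.

0.0115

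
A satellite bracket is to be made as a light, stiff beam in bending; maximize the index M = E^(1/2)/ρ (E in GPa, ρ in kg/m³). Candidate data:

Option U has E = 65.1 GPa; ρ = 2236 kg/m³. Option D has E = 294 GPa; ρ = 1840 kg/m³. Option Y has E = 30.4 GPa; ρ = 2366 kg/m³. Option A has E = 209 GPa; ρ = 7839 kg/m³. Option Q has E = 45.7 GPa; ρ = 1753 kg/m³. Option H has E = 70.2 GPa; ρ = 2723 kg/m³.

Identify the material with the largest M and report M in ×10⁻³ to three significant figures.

option D, M = 9.32×10⁻³

Evaluate M for each candidate:
  option D: M = 9.32×10⁻³
  option Q: M = 3.86×10⁻³
  option U: M = 3.61×10⁻³
  option H: M = 3.08×10⁻³
  option Y: M = 2.33×10⁻³
  option A: M = 1.84×10⁻³
The maximum is for option D.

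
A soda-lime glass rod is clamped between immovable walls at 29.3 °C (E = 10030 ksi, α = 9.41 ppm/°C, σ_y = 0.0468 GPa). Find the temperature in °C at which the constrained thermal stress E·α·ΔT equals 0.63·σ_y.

E = 10030 ksi = 69.15 GPa.
σ_y = 0.0468 GPa = 46.80 MPa.
E·α·ΔT = 29.48 MPa ⇒ ΔT = 29.48 / (69.15×10³ × 9.41×10⁻⁶) = 45.31 K.
T = 29.3 + 45.31 = 74.61 °C.

74.6 °C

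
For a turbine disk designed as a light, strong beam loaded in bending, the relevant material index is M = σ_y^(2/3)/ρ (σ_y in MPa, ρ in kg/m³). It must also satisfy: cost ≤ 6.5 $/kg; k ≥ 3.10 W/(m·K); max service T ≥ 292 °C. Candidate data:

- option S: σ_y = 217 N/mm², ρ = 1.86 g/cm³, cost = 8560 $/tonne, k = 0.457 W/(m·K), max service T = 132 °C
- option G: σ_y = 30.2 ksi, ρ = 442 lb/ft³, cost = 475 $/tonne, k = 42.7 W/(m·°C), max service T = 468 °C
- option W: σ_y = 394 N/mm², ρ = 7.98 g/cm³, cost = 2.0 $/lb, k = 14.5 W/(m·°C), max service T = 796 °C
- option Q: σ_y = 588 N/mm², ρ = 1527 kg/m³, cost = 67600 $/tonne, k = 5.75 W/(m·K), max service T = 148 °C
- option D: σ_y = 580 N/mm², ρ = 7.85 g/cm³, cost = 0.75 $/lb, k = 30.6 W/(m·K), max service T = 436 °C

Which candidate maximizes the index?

Screen on constraints: cost ≤ 6.5 $/kg; k ≥ 3.10 W/(m·K); max service T ≥ 292 °C. Survivors: option G, option W, option D.
In SI units:
  option G: σ_y = 208.2 MPa, ρ = 7080 kg/m³
  option W: σ_y = 394.0 MPa, ρ = 7980 kg/m³
  option D: σ_y = 580.0 MPa, ρ = 7850 kg/m³
  option D: M = 8.86×10⁻³
  option W: M = 6.73×10⁻³
  option G: M = 4.96×10⁻³
Option D ranks first.

option D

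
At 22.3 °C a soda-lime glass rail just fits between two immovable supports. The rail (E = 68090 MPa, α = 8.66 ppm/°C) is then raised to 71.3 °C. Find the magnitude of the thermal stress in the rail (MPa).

E = 68090 MPa = 68.09 GPa.
ΔT = 49.00 K. Constrained thermal stress σ = E·α·ΔT = 68.09×10³ MPa × 8.66×10⁻⁶ × 49.00 = 28.9 MPa (compressive).

28.9 MPa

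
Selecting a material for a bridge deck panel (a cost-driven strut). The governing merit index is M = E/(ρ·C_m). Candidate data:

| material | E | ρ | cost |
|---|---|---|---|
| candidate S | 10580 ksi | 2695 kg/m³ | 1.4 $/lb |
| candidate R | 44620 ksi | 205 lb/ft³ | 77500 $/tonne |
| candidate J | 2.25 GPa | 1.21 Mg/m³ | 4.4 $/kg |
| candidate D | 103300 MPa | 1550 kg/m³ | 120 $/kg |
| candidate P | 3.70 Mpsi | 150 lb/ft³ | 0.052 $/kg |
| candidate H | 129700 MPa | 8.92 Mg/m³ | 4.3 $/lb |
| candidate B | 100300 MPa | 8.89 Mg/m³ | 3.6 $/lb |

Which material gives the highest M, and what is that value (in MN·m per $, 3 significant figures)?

candidate P, M = 204 MN·m per $

Putting every candidate on a common basis:
  candidate S: E = 72.95 GPa, ρ = 2695 kg/m³, cost = 3.086 $/kg
  candidate R: E = 307.6 GPa, ρ = 3284 kg/m³, cost = 77.50 $/kg
  candidate J: E = 2.250 GPa, ρ = 1210 kg/m³, cost = 4.400 $/kg
  candidate D: E = 103.3 GPa, ρ = 1550 kg/m³, cost = 120.0 $/kg
  candidate P: E = 25.51 GPa, ρ = 2403 kg/m³, cost = 0.05200 $/kg
  candidate H: E = 129.7 GPa, ρ = 8920 kg/m³, cost = 9.480 $/kg
  candidate B: E = 100.3 GPa, ρ = 8890 kg/m³, cost = 7.937 $/kg
  candidate P: M = 204 MN·m per $
  candidate S: M = 8.77 MN·m per $
  candidate H: M = 1.53 MN·m per $
  candidate B: M = 1.42 MN·m per $
  candidate R: M = 1.21 MN·m per $
  candidate D: M = 0.555 MN·m per $
  candidate J: M = 0.423 MN·m per $
Candidate P ranks first.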